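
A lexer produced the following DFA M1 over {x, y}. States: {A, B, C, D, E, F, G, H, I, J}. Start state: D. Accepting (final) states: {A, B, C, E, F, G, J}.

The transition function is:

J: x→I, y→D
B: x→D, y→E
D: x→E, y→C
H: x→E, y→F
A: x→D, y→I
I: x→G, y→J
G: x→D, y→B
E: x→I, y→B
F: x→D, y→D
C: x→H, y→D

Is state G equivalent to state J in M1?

No

Reachable states from the start: {B,C,D,E,F,G,H,I,J}. Unreachable: {A} — drop them.
Initial partition by acceptance: {B,C,E,F,G,J} | {D,H,I}.
Split {B,C,E,F,G,J} by δ(·,y) → {B,E,G} and {C,F,J}.
The partition is now stable with 3 blocks: {B,E,G} | {D,H,I} | {C,F,J}.
G and J end up in different blocks, so they are distinguishable. For instance, the string 'y' is accepted from only G.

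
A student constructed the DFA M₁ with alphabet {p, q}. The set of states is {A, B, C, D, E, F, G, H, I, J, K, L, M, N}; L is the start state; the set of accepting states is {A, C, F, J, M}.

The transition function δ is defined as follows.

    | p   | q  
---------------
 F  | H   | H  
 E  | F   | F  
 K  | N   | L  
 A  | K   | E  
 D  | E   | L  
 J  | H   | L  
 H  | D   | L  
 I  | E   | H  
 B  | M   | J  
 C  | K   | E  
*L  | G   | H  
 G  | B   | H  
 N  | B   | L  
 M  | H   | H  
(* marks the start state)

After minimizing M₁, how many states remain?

First remove the unreachable states {A,C,I,K,N}; 9 states remain.
P0 = {F,J,M} | {B,D,E,G,H,L}.
Split {B,D,E,G,H,L} by δ(·,p) → {D,G,H,L} and {B,E}.
On input p, block {D,G,H,L} splits into {D,G} and {H,L}.
The partition is now stable with 4 blocks: {F,J,M} | {D,G} | {B,E} | {H,L}.

4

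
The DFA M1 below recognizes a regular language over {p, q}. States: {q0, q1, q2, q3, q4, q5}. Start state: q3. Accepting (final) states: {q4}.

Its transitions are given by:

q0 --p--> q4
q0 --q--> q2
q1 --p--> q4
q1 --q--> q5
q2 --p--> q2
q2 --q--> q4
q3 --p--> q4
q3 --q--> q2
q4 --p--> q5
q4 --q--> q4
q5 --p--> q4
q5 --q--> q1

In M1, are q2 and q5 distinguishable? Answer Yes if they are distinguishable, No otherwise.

States {q0} cannot be reached from the start state, so discard them.
P0 = {q4} | {q1,q2,q3,q5}.
On input p, block {q1,q2,q3,q5} splits into {q1,q3,q5} and {q2}.
On input q, block {q1,q3,q5} splits into {q1,q5} and {q3}.
The partition is now stable with 4 blocks: {q4} | {q1,q5} | {q2} | {q3}.
q2 and q5 end up in different blocks, so they are distinguishable. For instance, the string 'p' is accepted from only q5.

Yes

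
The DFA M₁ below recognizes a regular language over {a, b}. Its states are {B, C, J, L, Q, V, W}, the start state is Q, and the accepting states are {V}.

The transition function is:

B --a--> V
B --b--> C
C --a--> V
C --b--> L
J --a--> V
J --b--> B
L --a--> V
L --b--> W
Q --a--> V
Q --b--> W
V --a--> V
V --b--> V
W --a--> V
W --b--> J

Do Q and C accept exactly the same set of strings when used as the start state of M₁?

P0 = {V} | {B,C,J,L,Q,W}.
Stable partition: {V} | {B,C,J,L,Q,W} — 2 equivalence classes.
Q and C lie in the same block of the stable partition, so they are equivalent — no string distinguishes them.

Yes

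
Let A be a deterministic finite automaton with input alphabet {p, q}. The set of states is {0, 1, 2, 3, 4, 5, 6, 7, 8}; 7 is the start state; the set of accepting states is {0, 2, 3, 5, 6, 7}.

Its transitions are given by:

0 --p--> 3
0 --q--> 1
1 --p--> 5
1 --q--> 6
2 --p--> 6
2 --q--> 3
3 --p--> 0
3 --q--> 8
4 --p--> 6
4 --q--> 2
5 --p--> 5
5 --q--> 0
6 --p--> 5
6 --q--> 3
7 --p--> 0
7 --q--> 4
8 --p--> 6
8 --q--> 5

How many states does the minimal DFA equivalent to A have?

P0 = {0,2,3,5,6,7} | {1,4,8}.
Split {0,2,3,5,6,7} by δ(·,q) → {0,3,7} and {2,5,6}.
The partition is now stable with 3 blocks: {0,3,7} | {1,4,8} | {2,5,6}.

3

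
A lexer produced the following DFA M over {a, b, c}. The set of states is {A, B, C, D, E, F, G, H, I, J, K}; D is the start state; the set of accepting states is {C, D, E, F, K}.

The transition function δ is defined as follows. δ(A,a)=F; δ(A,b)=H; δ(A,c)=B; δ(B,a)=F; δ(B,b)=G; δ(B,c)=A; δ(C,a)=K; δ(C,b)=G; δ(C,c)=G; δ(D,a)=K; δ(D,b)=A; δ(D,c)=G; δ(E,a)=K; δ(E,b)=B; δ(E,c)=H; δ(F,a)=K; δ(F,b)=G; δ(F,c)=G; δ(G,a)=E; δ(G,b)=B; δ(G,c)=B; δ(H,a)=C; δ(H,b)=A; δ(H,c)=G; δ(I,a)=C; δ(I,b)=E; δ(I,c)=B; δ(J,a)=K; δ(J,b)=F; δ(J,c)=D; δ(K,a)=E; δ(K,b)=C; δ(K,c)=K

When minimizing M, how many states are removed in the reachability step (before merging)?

2

No path from D leads to I, J; the other 9 states are all reachable.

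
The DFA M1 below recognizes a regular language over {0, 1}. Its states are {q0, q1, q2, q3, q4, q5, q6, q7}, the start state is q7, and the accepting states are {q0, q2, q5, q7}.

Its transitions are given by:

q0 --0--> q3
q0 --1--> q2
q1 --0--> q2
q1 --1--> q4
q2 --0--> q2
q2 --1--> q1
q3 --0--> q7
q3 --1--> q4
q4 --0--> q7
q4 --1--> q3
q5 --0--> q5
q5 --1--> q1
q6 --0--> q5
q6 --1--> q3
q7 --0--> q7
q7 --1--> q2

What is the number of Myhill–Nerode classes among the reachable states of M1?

First remove the unreachable states {q0,q5,q6}; 5 states remain.
Initial partition by acceptance: {q2,q7} | {q1,q3,q4}.
Split {q2,q7} by δ(·,1) → {q2} and {q7}.
Refine {q1,q3,q4} on symbol 0: members go to different blocks, giving {q3,q4} and {q1}.
Stable partition: {q2} | {q3,q4} | {q7} | {q1} — 4 equivalence classes.

4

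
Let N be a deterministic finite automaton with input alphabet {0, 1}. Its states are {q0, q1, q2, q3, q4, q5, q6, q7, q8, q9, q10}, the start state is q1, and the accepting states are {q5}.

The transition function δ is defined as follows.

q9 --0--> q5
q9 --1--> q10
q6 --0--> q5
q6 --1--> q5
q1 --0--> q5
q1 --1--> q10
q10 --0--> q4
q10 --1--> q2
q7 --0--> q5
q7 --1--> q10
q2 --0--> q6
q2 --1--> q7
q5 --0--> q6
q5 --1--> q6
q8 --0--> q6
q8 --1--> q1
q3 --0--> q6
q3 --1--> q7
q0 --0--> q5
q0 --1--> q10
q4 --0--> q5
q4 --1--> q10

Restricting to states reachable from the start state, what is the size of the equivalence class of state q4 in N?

First remove the unreachable states {q0,q3,q8,q9}; 7 states remain.
Start with accepting vs non-accepting: {q5} | {q1,q2,q4,q6,q7,q10}.
On input 0, block {q1,q2,q4,q6,q7,q10} splits into {q1,q4,q6,q7} and {q2,q10}.
On input 1, block {q1,q4,q6,q7} splits into {q1,q4,q7} and {q6}.
Split {q2,q10} by δ(·,0) → {q2} and {q10}.
Stable partition: {q5} | {q1,q4,q7} | {q2} | {q6} | {q10} — 5 equivalence classes.
The equivalence class containing q4 is {q1,q4,q7}, of size 3.

3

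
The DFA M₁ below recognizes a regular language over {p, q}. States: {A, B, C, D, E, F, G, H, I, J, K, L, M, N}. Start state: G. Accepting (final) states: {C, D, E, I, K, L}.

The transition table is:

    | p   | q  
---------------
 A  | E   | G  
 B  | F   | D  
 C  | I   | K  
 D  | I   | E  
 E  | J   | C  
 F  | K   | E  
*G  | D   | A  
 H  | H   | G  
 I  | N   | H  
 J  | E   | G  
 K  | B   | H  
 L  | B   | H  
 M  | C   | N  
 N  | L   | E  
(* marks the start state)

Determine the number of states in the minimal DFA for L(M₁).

10

States {M} cannot be reached from the start state, so discard them.
Start with accepting vs non-accepting: {C,D,E,I,K,L} | {A,B,F,G,H,J,N}.
On input p, block {C,D,E,I,K,L} splits into {E,I,K,L} and {C,D}.
Refine {E,I,K,L} on symbol q: members go to different blocks, giving {I,K,L} and {E}.
On input p, block {A,B,F,G,H,J,N} splits into {A,J} and {B,H} and {F,N} and {G}.
On input p, block {I,K,L} splits into {K,L} and {I}.
Refine {C,D} on symbol q: members go to different blocks, giving {C} and {D}.
Split {B,H} by δ(·,p) → {B} and {H}.
The partition is now stable with 10 blocks: {K,L} | {A,J} | {C} | {E} | {B} | {F,N} | {G} | {I} | {D} | {H}.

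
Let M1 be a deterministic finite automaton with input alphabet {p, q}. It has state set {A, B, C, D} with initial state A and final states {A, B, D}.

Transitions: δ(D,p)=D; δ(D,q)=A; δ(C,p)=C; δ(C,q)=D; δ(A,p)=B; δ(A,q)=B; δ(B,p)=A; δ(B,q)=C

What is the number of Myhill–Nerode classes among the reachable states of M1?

4

P0 = {A,B,D} | {C}.
On input q, block {A,B,D} splits into {A,D} and {B}.
Refine {A,D} on symbol p: members go to different blocks, giving {A} and {D}.
No further refinement is possible. Final partition (4 blocks): {A} | {C} | {B} | {D}.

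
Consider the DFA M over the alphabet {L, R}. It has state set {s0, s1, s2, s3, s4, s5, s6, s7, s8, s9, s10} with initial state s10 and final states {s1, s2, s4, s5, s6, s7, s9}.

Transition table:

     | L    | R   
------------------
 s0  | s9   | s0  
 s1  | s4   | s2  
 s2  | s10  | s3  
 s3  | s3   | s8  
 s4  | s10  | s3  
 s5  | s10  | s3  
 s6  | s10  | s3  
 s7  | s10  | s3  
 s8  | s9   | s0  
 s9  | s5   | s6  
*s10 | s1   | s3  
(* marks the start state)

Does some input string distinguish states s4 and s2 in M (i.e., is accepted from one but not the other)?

Reachable states from the start: {s0,s1,s2,s3,s4,s5,s6,s8,s9,s10}. Unreachable: {s7} — drop them.
Initial partition by acceptance: {s1,s2,s4,s5,s6,s9} | {s0,s3,s8,s10}.
On input L, block {s1,s2,s4,s5,s6,s9} splits into {s2,s4,s5,s6} and {s1,s9}.
Split {s0,s3,s8,s10} by δ(·,L) → {s0,s8,s10} and {s3}.
Refine {s0,s8,s10} on symbol R: members go to different blocks, giving {s0,s8} and {s10}.
No further refinement is possible. Final partition (5 blocks): {s2,s4,s5,s6} | {s0,s8} | {s1,s9} | {s3} | {s10}.
s4 and s2 lie in the same block of the stable partition, so they are equivalent — no string distinguishes them.

No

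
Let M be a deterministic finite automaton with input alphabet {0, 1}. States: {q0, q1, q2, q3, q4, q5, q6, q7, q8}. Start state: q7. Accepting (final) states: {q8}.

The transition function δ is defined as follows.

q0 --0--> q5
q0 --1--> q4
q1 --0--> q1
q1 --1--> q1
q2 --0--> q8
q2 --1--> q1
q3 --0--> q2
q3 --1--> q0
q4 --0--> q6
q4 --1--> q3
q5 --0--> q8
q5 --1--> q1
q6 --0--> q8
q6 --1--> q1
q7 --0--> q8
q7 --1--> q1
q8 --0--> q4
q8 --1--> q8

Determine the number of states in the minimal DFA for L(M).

4

Start with accepting vs non-accepting: {q8} | {q0,q1,q2,q3,q4,q5,q6,q7}.
Split {q0,q1,q2,q3,q4,q5,q6,q7} by δ(·,0) → {q0,q1,q3,q4} and {q2,q5,q6,q7}.
On input 0, block {q0,q1,q3,q4} splits into {q0,q3,q4} and {q1}.
No further refinement is possible. Final partition (4 blocks): {q8} | {q0,q3,q4} | {q2,q5,q6,q7} | {q1}.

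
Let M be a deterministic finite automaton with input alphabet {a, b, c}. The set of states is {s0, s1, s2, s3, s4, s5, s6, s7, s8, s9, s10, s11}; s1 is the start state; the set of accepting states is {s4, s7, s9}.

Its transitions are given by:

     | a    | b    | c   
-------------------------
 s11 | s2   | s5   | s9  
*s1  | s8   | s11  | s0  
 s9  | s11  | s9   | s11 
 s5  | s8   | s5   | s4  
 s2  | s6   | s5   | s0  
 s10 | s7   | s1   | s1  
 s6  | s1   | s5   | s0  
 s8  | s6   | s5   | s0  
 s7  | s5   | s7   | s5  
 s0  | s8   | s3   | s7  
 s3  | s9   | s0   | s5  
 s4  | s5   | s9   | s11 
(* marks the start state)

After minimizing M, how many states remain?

Reachable states from the start: {s0,s1,s2,s3,s4,s5,s6,s7,s8,s9,s11}. Unreachable: {s10} — drop them.
Initial partition by acceptance: {s4,s7,s9} | {s0,s1,s2,s3,s5,s6,s8,s11}.
Refine {s0,s1,s2,s3,s5,s6,s8,s11} on symbol a: members go to different blocks, giving {s0,s1,s2,s5,s6,s8,s11} and {s3}.
On input b, block {s0,s1,s2,s5,s6,s8,s11} splits into {s1,s2,s5,s6,s8,s11} and {s0}.
On input c, block {s1,s2,s5,s6,s8,s11} splits into {s1,s2,s6,s8} and {s5,s11}.
Stable partition: {s4,s7,s9} | {s1,s2,s6,s8} | {s3} | {s0} | {s5,s11} — 5 equivalence classes.

5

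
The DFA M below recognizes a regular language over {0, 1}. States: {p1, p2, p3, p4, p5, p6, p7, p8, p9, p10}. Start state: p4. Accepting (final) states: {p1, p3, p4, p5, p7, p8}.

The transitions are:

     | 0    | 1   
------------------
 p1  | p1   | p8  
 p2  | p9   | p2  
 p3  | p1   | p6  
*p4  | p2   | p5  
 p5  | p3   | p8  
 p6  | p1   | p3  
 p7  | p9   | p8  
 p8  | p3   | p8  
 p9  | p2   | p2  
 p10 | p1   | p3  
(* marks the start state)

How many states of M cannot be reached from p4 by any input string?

2

BFS from p4 reaches {p1, p2, p3, p4, p5, p6, p8, p9}; the 2 state(s) p7, p10 are never visited.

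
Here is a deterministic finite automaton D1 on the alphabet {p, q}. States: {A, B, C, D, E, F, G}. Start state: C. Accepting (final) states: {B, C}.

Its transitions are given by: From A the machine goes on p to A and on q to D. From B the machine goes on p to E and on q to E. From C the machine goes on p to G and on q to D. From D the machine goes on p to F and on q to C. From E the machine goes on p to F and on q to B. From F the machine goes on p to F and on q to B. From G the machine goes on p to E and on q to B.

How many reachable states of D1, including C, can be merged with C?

2

States {A} cannot be reached from the start state, so discard them.
P0 = {B,C} | {D,E,F,G}.
The partition is now stable with 2 blocks: {B,C} | {D,E,F,G}.
The equivalence class containing C is {B,C}, of size 2.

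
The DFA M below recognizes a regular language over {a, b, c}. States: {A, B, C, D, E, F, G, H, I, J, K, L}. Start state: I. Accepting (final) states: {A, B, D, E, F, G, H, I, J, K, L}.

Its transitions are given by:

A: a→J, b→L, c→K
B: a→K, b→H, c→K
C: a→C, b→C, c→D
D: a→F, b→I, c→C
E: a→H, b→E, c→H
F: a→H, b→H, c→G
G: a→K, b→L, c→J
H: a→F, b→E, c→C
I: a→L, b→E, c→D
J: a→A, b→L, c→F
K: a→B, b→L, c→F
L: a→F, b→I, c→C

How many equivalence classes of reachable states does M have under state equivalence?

Start with accepting vs non-accepting: {A,B,D,E,F,G,H,I,J,K,L} | {C}.
Refine {A,B,D,E,F,G,H,I,J,K,L} on symbol c: members go to different blocks, giving {A,B,E,F,G,I,J,K} and {D,H,L}.
On input a, block {A,B,E,F,G,I,J,K} splits into {A,B,G,J,K} and {E,F,I}.
On input c, block {A,B,G,J,K} splits into {A,B,G} and {J,K}.
Refine {E,F,I} on symbol b: members go to different blocks, giving {E,I} and {F}.
The partition is now stable with 6 blocks: {A,B,G} | {C} | {D,H,L} | {E,I} | {J,K} | {F}.

6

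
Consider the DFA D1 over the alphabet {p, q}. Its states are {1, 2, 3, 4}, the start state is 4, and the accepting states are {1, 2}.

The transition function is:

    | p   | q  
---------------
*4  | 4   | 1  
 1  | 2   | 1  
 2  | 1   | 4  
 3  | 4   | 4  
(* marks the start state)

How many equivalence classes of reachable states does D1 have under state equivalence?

Reachable states from the start: {1,2,4}. Unreachable: {3} — drop them.
Initial partition by acceptance: {1,2} | {4}.
On input q, block {1,2} splits into {1} and {2}.
The partition is now stable with 3 blocks: {1} | {4} | {2}.

3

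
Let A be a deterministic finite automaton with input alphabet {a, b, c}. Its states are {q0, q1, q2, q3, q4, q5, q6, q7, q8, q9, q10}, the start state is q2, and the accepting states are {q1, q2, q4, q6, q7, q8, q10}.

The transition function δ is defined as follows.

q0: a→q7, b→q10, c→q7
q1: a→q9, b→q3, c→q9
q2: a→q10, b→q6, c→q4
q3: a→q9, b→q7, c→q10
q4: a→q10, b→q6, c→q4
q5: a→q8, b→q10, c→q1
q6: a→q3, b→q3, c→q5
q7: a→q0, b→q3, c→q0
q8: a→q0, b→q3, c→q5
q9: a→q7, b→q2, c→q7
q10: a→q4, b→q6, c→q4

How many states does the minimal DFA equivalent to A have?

5

All states are reachable from the start state.
Initial partition by acceptance: {q1,q2,q4,q6,q7,q8,q10} | {q0,q3,q5,q9}.
Split {q1,q2,q4,q6,q7,q8,q10} by δ(·,a) → {q1,q6,q7,q8} and {q2,q4,q10}.
On input a, block {q0,q3,q5,q9} splits into {q0,q5,q9} and {q3}.
Refine {q1,q6,q7,q8} on symbol a: members go to different blocks, giving {q1,q7,q8} and {q6}.
Stable partition: {q1,q7,q8} | {q0,q5,q9} | {q2,q4,q10} | {q3} | {q6} — 5 equivalence classes.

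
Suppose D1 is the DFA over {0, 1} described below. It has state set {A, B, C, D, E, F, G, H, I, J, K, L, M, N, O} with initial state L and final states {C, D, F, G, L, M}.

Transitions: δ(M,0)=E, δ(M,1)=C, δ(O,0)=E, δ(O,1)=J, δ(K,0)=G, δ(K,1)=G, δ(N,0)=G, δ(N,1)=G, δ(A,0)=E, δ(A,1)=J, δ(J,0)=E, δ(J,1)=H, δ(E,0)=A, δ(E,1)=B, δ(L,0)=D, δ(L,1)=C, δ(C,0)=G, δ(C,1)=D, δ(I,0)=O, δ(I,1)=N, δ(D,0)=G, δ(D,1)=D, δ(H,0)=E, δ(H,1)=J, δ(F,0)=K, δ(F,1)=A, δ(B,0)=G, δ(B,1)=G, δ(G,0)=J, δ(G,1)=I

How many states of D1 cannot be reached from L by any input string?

Starting at L and following transitions, the reachable set is {A, B, C, D, E, G, H, I, J, L, N, O}. That leaves F, K, M unreachable — 3 in total.

3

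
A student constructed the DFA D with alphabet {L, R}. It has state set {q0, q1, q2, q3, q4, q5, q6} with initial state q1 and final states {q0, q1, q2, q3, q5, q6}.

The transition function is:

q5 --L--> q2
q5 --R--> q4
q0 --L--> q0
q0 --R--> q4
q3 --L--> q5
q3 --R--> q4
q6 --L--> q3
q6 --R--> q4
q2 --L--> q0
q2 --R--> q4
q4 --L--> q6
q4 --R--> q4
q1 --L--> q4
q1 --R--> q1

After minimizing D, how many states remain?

3

Every state is reachable, so we keep all 7.
P0 = {q0,q1,q2,q3,q5,q6} | {q4}.
Split {q0,q1,q2,q3,q5,q6} by δ(·,L) → {q0,q2,q3,q5,q6} and {q1}.
No further refinement is possible. Final partition (3 blocks): {q0,q2,q3,q5,q6} | {q4} | {q1}.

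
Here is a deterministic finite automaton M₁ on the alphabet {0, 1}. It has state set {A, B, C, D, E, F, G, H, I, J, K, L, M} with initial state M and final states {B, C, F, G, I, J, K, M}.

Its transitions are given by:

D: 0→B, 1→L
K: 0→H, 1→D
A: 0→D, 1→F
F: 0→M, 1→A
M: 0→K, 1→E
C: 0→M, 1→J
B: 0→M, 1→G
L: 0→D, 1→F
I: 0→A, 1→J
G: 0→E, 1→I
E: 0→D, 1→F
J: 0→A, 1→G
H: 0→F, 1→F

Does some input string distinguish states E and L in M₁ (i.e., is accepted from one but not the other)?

First remove the unreachable states {C}; 12 states remain.
P0 = {B,F,G,I,J,K,M} | {A,D,E,H,L}.
Split {B,F,G,I,J,K,M} by δ(·,0) → {G,I,J,K} and {B,F,M}.
On input 1, block {G,I,J,K} splits into {G,I,J} and {K}.
On input 0, block {A,D,E,H,L} splits into {A,E,L} and {D,H}.
Split {B,F,M} by δ(·,0) → {B,F} and {M}.
On input 1, block {B,F} splits into {B} and {F}.
Refine {D,H} on symbol 0: members go to different blocks, giving {D} and {H}.
No further refinement is possible. Final partition (8 blocks): {G,I,J} | {A,E,L} | {B} | {K} | {D} | {M} | {F} | {H}.
E and L lie in the same block of the stable partition, so they are equivalent — no string distinguishes them.

No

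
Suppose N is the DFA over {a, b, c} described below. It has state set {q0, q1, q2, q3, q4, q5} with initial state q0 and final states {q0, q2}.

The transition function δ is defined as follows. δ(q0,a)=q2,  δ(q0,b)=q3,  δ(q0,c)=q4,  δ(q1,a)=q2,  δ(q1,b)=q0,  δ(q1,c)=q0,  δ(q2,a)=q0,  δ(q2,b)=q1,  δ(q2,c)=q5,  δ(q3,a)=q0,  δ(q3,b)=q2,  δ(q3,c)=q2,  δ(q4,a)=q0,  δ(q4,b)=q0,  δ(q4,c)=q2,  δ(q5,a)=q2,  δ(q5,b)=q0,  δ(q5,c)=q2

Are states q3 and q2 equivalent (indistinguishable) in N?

No

All states are reachable from the start state.
P0 = {q0,q2} | {q1,q3,q4,q5}.
Stable partition: {q0,q2} | {q1,q3,q4,q5} — 2 equivalence classes.
q3 and q2 end up in different blocks, so they are distinguishable. For instance, the string 'ε' is accepted from only q2.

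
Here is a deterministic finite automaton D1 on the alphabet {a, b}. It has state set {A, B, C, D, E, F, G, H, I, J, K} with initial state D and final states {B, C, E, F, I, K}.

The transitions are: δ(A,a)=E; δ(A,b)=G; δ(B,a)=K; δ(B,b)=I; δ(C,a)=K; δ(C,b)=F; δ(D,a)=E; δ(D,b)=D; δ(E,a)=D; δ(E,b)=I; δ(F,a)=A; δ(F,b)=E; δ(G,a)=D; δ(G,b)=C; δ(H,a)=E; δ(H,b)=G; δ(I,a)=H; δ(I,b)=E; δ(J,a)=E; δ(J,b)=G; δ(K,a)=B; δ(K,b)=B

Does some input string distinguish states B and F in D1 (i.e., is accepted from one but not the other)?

Reachable states from the start: {A,B,C,D,E,F,G,H,I,K}. Unreachable: {J} — drop them.
Start with accepting vs non-accepting: {B,C,E,F,I,K} | {A,D,G,H}.
On input a, block {B,C,E,F,I,K} splits into {B,C,K} and {E,F,I}.
Split {B,C,K} by δ(·,b) → {B,C} and {K}.
On input a, block {A,D,G,H} splits into {A,D,H} and {G}.
Refine {A,D,H} on symbol b: members go to different blocks, giving {A,H} and {D}.
On input a, block {E,F,I} splits into {F,I} and {E}.
No further refinement is possible. Final partition (7 blocks): {B,C} | {A,H} | {F,I} | {K} | {G} | {D} | {E}.
B and F end up in different blocks, so they are distinguishable. For instance, the string 'a' is accepted from only B.

Yes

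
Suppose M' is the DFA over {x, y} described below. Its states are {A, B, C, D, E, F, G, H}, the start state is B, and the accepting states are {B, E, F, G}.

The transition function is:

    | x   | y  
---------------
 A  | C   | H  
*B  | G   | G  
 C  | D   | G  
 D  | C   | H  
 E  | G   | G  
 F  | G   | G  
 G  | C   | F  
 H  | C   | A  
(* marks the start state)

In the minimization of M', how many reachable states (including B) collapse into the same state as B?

2

Reachable states from the start: {A,B,C,D,F,G,H}. Unreachable: {E} — drop them.
Initial partition by acceptance: {B,F,G} | {A,C,D,H}.
Refine {B,F,G} on symbol x: members go to different blocks, giving {B,F} and {G}.
On input y, block {A,C,D,H} splits into {A,D,H} and {C}.
Stable partition: {B,F} | {A,D,H} | {G} | {C} — 4 equivalence classes.
The equivalence class containing B is {B,F}, of size 2.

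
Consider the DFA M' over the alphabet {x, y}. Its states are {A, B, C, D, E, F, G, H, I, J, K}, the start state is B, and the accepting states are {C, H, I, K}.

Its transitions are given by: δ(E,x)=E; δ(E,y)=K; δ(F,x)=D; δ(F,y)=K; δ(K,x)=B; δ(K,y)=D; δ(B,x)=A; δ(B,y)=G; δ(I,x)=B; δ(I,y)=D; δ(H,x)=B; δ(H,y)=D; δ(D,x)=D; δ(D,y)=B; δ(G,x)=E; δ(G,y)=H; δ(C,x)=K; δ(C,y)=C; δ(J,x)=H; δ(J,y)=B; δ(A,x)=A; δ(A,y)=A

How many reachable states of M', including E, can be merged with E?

States {C,F,I,J} cannot be reached from the start state, so discard them.
Initial partition by acceptance: {H,K} | {A,B,D,E,G}.
Refine {A,B,D,E,G} on symbol y: members go to different blocks, giving {A,B,D} and {E,G}.
Split {A,B,D} by δ(·,y) → {A,D} and {B}.
On input y, block {A,D} splits into {A} and {D}.
No further refinement is possible. Final partition (5 blocks): {H,K} | {A} | {E,G} | {B} | {D}.
The equivalence class containing E is {E,G}, of size 2.

2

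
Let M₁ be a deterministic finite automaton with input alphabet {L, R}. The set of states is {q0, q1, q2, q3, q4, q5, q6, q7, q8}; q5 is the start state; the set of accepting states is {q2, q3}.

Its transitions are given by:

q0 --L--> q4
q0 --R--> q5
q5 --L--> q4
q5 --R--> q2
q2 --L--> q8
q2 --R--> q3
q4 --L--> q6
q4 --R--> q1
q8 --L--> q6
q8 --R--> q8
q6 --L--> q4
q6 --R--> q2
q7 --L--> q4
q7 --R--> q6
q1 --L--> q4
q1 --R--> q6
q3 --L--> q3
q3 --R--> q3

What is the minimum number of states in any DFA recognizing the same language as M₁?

6

States {q0,q7} cannot be reached from the start state, so discard them.
P0 = {q2,q3} | {q1,q4,q5,q6,q8}.
Split {q2,q3} by δ(·,L) → {q2} and {q3}.
Split {q1,q4,q5,q6,q8} by δ(·,R) → {q1,q4,q8} and {q5,q6}.
Refine {q1,q4,q8} on symbol L: members go to different blocks, giving {q4,q8} and {q1}.
On input R, block {q4,q8} splits into {q4} and {q8}.
No further refinement is possible. Final partition (6 blocks): {q2} | {q4} | {q3} | {q5,q6} | {q1} | {q8}.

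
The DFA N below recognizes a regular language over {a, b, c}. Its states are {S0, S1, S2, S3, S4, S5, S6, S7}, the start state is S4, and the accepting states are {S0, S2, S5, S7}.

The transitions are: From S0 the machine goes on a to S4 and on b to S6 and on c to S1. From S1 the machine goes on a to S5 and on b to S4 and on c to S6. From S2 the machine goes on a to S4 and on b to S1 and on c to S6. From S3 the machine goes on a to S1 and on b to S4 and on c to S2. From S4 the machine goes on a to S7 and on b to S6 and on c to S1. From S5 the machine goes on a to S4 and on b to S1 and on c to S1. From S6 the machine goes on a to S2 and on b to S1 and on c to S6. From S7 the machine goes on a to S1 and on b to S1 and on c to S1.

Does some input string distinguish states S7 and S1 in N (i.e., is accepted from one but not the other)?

First remove the unreachable states {S0,S3}; 6 states remain.
P0 = {S2,S5,S7} | {S1,S4,S6}.
Stable partition: {S2,S5,S7} | {S1,S4,S6} — 2 equivalence classes.
S7 and S1 end up in different blocks, so they are distinguishable. For instance, the string 'ε' is accepted from only S7.

Yes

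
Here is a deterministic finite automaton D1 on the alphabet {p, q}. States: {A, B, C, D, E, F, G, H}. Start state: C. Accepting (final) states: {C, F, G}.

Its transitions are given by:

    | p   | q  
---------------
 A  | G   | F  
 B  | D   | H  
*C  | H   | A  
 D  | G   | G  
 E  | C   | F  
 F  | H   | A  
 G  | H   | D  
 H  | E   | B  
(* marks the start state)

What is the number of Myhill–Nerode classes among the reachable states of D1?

P0 = {C,F,G} | {A,B,D,E,H}.
Refine {A,B,D,E,H} on symbol p: members go to different blocks, giving {A,D,E} and {B,H}.
No further refinement is possible. Final partition (3 blocks): {C,F,G} | {A,D,E} | {B,H}.

3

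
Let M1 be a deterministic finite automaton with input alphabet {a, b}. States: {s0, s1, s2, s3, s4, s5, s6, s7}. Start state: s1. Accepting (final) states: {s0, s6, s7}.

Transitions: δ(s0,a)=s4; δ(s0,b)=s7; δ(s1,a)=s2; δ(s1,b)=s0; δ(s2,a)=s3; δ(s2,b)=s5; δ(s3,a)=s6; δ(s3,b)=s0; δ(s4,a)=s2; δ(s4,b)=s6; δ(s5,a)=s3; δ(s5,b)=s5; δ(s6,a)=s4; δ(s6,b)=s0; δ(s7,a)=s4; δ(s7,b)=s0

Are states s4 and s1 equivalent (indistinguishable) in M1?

Yes

Initial partition by acceptance: {s0,s6,s7} | {s1,s2,s3,s4,s5}.
Refine {s1,s2,s3,s4,s5} on symbol a: members go to different blocks, giving {s1,s2,s4,s5} and {s3}.
Split {s1,s2,s4,s5} by δ(·,a) → {s1,s4} and {s2,s5}.
Stable partition: {s0,s6,s7} | {s1,s4} | {s3} | {s2,s5} — 4 equivalence classes.
s4 and s1 lie in the same block of the stable partition, so they are equivalent — no string distinguishes them.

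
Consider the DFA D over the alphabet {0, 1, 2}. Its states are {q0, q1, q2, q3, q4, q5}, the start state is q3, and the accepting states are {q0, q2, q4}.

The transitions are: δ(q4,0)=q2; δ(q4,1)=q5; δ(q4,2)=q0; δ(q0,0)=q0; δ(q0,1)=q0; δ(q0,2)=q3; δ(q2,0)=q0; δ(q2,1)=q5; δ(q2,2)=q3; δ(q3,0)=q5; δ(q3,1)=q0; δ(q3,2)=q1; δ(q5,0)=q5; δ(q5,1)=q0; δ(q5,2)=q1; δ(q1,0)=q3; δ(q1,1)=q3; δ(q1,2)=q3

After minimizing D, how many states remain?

3

First remove the unreachable states {q2,q4}; 4 states remain.
P0 = {q0} | {q1,q3,q5}.
Refine {q1,q3,q5} on symbol 1: members go to different blocks, giving {q3,q5} and {q1}.
No further refinement is possible. Final partition (3 blocks): {q0} | {q3,q5} | {q1}.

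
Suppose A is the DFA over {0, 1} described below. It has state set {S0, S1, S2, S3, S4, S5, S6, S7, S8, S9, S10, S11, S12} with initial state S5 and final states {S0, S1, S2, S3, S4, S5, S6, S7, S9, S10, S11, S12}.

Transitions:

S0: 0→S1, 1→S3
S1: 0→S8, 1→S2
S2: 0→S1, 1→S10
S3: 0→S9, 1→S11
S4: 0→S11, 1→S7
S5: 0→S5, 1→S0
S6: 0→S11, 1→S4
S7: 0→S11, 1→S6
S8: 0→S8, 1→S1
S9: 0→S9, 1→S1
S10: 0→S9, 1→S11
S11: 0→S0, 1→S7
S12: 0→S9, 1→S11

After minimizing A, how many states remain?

States {S12} cannot be reached from the start state, so discard them.
Initial partition by acceptance: {S0,S1,S2,S3,S4,S5,S6,S7,S9,S10,S11} | {S8}.
On input 0, block {S0,S1,S2,S3,S4,S5,S6,S7,S9,S10,S11} splits into {S0,S2,S3,S4,S5,S6,S7,S9,S10,S11} and {S1}.
On input 0, block {S0,S2,S3,S4,S5,S6,S7,S9,S10,S11} splits into {S3,S4,S5,S6,S7,S9,S10,S11} and {S0,S2}.
On input 0, block {S3,S4,S5,S6,S7,S9,S10,S11} splits into {S3,S4,S5,S6,S7,S9,S10} and {S11}.
Split {S3,S4,S5,S6,S7,S9,S10} by δ(·,0) → {S3,S5,S9,S10} and {S4,S6,S7}.
Split {S3,S5,S9,S10} by δ(·,1) → {S3,S10} and {S5} and {S9}.
Stable partition: {S3,S10} | {S8} | {S1} | {S0,S2} | {S11} | {S4,S6,S7} | {S5} | {S9} — 8 equivalence classes.

8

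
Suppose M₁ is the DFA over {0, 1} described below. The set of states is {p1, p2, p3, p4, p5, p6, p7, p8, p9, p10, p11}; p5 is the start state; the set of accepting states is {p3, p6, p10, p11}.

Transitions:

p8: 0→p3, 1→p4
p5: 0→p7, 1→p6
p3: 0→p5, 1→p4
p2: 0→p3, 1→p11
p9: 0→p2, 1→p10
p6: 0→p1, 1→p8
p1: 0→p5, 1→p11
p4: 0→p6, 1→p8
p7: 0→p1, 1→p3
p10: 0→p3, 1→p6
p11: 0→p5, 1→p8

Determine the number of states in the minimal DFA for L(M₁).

States {p2,p9,p10} cannot be reached from the start state, so discard them.
P0 = {p3,p6,p11} | {p1,p4,p5,p7,p8}.
On input 0, block {p1,p4,p5,p7,p8} splits into {p1,p5,p7} and {p4,p8}.
No further refinement is possible. Final partition (3 blocks): {p3,p6,p11} | {p1,p5,p7} | {p4,p8}.

3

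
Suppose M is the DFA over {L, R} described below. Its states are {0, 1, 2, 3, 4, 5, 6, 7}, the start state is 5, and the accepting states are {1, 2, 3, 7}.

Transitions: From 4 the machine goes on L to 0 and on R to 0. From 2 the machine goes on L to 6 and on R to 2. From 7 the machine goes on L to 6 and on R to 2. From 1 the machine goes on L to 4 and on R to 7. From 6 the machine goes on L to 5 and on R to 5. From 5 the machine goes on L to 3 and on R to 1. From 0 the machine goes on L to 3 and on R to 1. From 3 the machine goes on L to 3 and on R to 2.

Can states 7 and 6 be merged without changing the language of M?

Every state is reachable, so we keep all 8.
P0 = {1,2,3,7} | {0,4,5,6}.
Split {1,2,3,7} by δ(·,L) → {1,2,7} and {3}.
Split {0,4,5,6} by δ(·,L) → {0,5} and {4,6}.
The partition is now stable with 4 blocks: {1,2,7} | {0,5} | {3} | {4,6}.
7 and 6 end up in different blocks, so they are distinguishable. For instance, the string 'ε' is accepted from only 7.

No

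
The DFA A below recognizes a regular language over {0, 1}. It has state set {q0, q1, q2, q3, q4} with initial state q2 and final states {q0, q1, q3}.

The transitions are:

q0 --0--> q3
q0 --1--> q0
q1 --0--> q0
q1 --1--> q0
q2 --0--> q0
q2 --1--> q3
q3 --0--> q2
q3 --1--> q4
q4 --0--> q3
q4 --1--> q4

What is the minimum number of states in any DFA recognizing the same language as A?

States {q1} cannot be reached from the start state, so discard them.
Initial partition by acceptance: {q0,q3} | {q2,q4}.
On input 0, block {q0,q3} splits into {q0} and {q3}.
Refine {q2,q4} on symbol 0: members go to different blocks, giving {q2} and {q4}.
The partition is now stable with 4 blocks: {q0} | {q2} | {q3} | {q4}.

4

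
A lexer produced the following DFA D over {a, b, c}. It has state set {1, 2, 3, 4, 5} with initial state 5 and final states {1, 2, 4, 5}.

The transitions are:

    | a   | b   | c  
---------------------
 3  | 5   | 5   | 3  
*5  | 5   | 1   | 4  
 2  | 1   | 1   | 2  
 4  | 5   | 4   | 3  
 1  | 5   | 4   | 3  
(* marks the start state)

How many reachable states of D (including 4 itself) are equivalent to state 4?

Reachable states from the start: {1,3,4,5}. Unreachable: {2} — drop them.
Start with accepting vs non-accepting: {1,4,5} | {3}.
On input c, block {1,4,5} splits into {1,4} and {5}.
The partition is now stable with 3 blocks: {1,4} | {3} | {5}.
The equivalence class containing 4 is {1,4}, of size 2.

2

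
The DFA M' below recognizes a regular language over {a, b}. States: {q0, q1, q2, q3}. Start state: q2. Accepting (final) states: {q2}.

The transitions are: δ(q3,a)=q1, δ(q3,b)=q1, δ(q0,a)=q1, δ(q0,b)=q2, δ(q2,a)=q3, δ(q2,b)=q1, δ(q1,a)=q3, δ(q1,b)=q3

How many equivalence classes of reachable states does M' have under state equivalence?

First remove the unreachable states {q0}; 3 states remain.
Start with accepting vs non-accepting: {q2} | {q1,q3}.
The partition is now stable with 2 blocks: {q2} | {q1,q3}.

2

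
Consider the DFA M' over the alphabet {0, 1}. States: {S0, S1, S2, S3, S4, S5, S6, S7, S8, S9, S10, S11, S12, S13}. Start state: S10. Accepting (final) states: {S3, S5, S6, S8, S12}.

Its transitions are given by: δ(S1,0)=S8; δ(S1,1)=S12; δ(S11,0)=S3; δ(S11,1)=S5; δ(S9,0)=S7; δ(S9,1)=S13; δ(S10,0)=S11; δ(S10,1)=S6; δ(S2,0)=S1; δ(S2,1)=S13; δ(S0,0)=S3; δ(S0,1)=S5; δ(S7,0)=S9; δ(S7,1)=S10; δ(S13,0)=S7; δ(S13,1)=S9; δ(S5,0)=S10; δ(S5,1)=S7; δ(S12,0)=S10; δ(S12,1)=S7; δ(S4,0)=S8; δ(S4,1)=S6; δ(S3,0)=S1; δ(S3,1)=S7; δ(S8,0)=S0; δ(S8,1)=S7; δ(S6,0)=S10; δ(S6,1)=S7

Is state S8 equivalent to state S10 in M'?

No

Reachable states from the start: {S0,S1,S3,S5,S6,S7,S8,S9,S10,S11,S12,S13}. Unreachable: {S2,S4} — drop them.
Initial partition by acceptance: {S3,S5,S6,S8,S12} | {S0,S1,S7,S9,S10,S11,S13}.
On input 0, block {S0,S1,S7,S9,S10,S11,S13} splits into {S7,S9,S10,S13} and {S0,S1,S11}.
On input 0, block {S3,S5,S6,S8,S12} splits into {S5,S6,S12} and {S3,S8}.
On input 0, block {S7,S9,S10,S13} splits into {S7,S9,S13} and {S10}.
On input 1, block {S7,S9,S13} splits into {S9,S13} and {S7}.
Stable partition: {S5,S6,S12} | {S9,S13} | {S0,S1,S11} | {S3,S8} | {S10} | {S7} — 6 equivalence classes.
S8 and S10 end up in different blocks, so they are distinguishable. For instance, the string 'ε' is accepted from only S8.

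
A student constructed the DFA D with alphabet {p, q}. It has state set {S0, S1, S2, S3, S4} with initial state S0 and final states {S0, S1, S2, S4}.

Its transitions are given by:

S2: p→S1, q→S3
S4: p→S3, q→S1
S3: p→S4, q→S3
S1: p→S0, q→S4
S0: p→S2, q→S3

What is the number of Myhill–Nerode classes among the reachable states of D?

All states are reachable from the start state.
Initial partition by acceptance: {S0,S1,S2,S4} | {S3}.
On input p, block {S0,S1,S2,S4} splits into {S0,S1,S2} and {S4}.
Split {S0,S1,S2} by δ(·,q) → {S0,S2} and {S1}.
On input p, block {S0,S2} splits into {S0} and {S2}.
No further refinement is possible. Final partition (5 blocks): {S0} | {S3} | {S4} | {S1} | {S2}.

5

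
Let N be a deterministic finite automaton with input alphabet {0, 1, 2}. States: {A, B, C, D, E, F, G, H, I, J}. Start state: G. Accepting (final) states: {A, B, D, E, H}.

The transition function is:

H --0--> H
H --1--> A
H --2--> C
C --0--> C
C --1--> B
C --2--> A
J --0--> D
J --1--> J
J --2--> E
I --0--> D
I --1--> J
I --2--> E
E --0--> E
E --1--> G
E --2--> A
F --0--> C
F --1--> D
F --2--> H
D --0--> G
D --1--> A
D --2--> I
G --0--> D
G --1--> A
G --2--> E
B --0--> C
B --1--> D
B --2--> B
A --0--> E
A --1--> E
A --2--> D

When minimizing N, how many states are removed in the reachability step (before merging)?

No path from G leads to B, C, F, H; the other 6 states are all reachable.

4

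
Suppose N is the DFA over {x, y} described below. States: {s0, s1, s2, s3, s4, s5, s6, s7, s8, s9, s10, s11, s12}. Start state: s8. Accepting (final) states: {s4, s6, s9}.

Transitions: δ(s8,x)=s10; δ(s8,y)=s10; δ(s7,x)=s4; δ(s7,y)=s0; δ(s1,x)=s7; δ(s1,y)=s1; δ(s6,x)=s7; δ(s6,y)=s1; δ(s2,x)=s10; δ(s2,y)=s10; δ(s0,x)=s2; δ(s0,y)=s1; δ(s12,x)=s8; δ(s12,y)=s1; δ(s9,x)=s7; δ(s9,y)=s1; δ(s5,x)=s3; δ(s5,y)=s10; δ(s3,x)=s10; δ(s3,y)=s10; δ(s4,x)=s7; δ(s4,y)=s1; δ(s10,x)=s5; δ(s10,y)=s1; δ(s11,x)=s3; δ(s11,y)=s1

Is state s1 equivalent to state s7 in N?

First remove the unreachable states {s6,s9,s11,s12}; 9 states remain.
Initial partition by acceptance: {s4} | {s0,s1,s2,s3,s5,s7,s8,s10}.
Split {s0,s1,s2,s3,s5,s7,s8,s10} by δ(·,x) → {s0,s1,s2,s3,s5,s8,s10} and {s7}.
Refine {s0,s1,s2,s3,s5,s8,s10} on symbol x: members go to different blocks, giving {s0,s2,s3,s5,s8,s10} and {s1}.
Refine {s0,s2,s3,s5,s8,s10} on symbol y: members go to different blocks, giving {s2,s3,s5,s8} and {s0,s10}.
Split {s2,s3,s5,s8} by δ(·,x) → {s2,s3,s8} and {s5}.
Split {s0,s10} by δ(·,x) → {s0} and {s10}.
Stable partition: {s4} | {s2,s3,s8} | {s7} | {s1} | {s0} | {s5} | {s10} — 7 equivalence classes.
s1 and s7 end up in different blocks, so they are distinguishable. For instance, the string 'x' is accepted from only s7.

No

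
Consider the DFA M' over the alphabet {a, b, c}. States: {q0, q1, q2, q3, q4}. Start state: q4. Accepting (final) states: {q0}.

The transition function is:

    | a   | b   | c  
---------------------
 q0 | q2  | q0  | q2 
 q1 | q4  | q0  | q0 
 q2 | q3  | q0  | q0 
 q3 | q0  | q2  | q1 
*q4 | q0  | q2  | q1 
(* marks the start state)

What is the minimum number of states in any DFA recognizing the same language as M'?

3

Initial partition by acceptance: {q0} | {q1,q2,q3,q4}.
On input a, block {q1,q2,q3,q4} splits into {q1,q2} and {q3,q4}.
No further refinement is possible. Final partition (3 blocks): {q0} | {q1,q2} | {q3,q4}.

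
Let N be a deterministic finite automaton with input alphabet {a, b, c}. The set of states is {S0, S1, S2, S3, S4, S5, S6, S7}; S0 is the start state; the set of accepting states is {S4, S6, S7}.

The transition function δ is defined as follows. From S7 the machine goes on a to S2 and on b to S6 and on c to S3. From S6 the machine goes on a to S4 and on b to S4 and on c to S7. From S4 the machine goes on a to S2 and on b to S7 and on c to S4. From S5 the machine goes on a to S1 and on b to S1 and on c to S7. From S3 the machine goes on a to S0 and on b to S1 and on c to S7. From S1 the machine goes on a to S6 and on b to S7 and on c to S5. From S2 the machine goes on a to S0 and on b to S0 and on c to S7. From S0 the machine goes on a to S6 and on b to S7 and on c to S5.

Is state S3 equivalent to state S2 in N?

Yes

Every state is reachable, so we keep all 8.
Initial partition by acceptance: {S4,S6,S7} | {S0,S1,S2,S3,S5}.
On input a, block {S4,S6,S7} splits into {S4,S7} and {S6}.
Split {S4,S7} by δ(·,b) → {S4} and {S7}.
On input a, block {S0,S1,S2,S3,S5} splits into {S2,S3,S5} and {S0,S1}.
The partition is now stable with 5 blocks: {S4} | {S2,S3,S5} | {S6} | {S7} | {S0,S1}.
S3 and S2 lie in the same block of the stable partition, so they are equivalent — no string distinguishes them.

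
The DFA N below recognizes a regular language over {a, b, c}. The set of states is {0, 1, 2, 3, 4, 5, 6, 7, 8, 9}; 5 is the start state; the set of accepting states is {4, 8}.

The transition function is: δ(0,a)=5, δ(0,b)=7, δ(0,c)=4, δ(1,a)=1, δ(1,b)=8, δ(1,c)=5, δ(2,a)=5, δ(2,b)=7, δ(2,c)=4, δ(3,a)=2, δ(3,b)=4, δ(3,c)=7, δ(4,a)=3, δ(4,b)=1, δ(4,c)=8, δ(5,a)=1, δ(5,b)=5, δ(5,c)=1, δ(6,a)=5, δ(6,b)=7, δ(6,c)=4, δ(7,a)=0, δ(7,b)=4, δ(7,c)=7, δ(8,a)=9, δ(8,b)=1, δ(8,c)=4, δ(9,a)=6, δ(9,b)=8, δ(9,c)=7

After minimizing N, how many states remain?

Every state is reachable, so we keep all 10.
P0 = {4,8} | {0,1,2,3,5,6,7,9}.
Split {0,1,2,3,5,6,7,9} by δ(·,b) → {0,2,5,6} and {1,3,7,9}.
On input a, block {0,2,5,6} splits into {0,2,6} and {5}.
On input a, block {1,3,7,9} splits into {3,7,9} and {1}.
The partition is now stable with 5 blocks: {4,8} | {0,2,6} | {3,7,9} | {5} | {1}.

5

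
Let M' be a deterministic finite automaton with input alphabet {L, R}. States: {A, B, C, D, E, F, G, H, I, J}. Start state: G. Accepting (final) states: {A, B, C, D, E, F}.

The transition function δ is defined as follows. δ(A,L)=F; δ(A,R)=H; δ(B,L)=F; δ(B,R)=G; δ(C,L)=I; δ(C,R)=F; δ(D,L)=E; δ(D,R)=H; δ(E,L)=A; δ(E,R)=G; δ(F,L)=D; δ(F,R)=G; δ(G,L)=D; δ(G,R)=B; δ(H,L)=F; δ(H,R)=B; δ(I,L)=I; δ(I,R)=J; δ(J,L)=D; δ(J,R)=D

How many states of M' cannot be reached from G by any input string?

BFS from G reaches {A, B, D, E, F, G, H}; the 3 state(s) C, I, J are never visited.

3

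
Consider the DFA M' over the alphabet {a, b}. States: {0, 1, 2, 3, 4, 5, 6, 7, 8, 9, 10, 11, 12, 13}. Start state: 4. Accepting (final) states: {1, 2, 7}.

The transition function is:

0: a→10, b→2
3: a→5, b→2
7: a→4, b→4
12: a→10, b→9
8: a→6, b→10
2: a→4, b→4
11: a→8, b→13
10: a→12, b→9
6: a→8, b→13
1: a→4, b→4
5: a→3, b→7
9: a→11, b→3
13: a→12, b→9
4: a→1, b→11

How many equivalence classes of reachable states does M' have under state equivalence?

States {0} cannot be reached from the start state, so discard them.
P0 = {1,2,7} | {3,4,5,6,8,9,10,11,12,13}.
Split {3,4,5,6,8,9,10,11,12,13} by δ(·,a) → {3,5,6,8,9,10,11,12,13} and {4}.
On input b, block {3,5,6,8,9,10,11,12,13} splits into {6,8,9,10,11,12,13} and {3,5}.
Refine {6,8,9,10,11,12,13} on symbol b: members go to different blocks, giving {6,8,10,11,12,13} and {9}.
On input b, block {6,8,10,11,12,13} splits into {6,8,11} and {10,12,13}.
Stable partition: {1,2,7} | {6,8,11} | {4} | {3,5} | {9} | {10,12,13} — 6 equivalence classes.

6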